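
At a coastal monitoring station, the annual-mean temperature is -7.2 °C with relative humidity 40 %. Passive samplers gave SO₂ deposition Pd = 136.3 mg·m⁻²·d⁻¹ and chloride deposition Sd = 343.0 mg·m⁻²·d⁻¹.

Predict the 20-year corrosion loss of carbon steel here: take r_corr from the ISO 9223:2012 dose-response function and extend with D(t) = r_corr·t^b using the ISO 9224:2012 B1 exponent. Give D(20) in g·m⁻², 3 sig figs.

D(20) = 546 g·m⁻²

carbon steel: temperature factor f = +0.150·(-17.2) = -2.5800
  SO₂ term: 1.77·136.3^0.52·exp(0.02·40-2.5800) = 3.845
  Cl⁻ term: 0.102·343.0^0.62·exp(0.033·40+0.04·-7.2) = 10.68
  sum: 3.845 + 10.68 → r_corr = 14.53 μm/a
ISO 9224: D(t) = r_corr · t^b with b = 0.523 (carbon steel, B1)
  D(20) = 14.53 × 20^0.523 = 14.53 × 4.791 = 69.6 μm
  Mass loss = 69.6 μm × 7.85 g/cm³ = 546.4 g·m⁻²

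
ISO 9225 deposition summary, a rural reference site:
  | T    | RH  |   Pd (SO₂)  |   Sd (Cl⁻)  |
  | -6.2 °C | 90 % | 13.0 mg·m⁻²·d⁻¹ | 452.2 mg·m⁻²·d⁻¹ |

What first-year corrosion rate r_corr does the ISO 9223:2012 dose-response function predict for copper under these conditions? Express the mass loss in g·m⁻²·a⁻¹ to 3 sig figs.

r_corr = 11.5 g·m⁻²·a⁻¹

copper: temperature factor f = +0.126·(-16.2) = -2.0412
  SO₂ term: 0.0053·13.0^0.26·exp(0.059·90-2.0412) = 0.2713
  Cl⁻ term: 0.01025·452.2^0.27·exp(0.036·90+0.049·-6.2) = 1.007
  sum: 0.2713 + 1.007 → r_corr = 1.278 μm/a
Convert to mass loss: 1.278 μm/a × 8.96 g/cm³ = 11.45 g·m⁻²·a⁻¹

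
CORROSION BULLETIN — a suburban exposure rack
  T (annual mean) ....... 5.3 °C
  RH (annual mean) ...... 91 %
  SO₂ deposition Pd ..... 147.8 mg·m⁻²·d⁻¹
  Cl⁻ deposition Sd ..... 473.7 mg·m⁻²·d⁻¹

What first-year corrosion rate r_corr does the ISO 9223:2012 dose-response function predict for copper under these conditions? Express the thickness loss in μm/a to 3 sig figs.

copper: T≤10 °C ⇒ hinge +0.126·(5.3−10) = -0.5922
  SO₂ term: 0.0053·147.8^0.26·exp(0.059·91-0.5922) = 2.306
  Cl⁻ term: 0.01025·473.7^0.27·exp(0.036·91+0.049·5.3) = 1.856
  sum: 2.306 + 1.856 → r_corr = 4.163 μm/a

r_corr = 4.16 μm/a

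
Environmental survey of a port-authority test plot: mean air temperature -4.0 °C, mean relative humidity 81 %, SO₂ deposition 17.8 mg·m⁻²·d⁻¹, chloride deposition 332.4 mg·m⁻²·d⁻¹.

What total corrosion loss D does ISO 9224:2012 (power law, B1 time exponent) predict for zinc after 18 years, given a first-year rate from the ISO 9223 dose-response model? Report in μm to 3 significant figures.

zinc: T≤10 °C ⇒ hinge +0.038·(-4.0−10) = -0.5320
  sulphur-dioxide contribution → 1.117 μm/a
  chloride contribution → 0.6518 μm/a
  total first-year rate 1.768 μm/a
Power-law: D(18) = r_corr · 18^0.813
  D(18) = 1.768 × 18^0.813 = 1.768 × 10.48 = 18.54 μm

D(18) = 18.5 μm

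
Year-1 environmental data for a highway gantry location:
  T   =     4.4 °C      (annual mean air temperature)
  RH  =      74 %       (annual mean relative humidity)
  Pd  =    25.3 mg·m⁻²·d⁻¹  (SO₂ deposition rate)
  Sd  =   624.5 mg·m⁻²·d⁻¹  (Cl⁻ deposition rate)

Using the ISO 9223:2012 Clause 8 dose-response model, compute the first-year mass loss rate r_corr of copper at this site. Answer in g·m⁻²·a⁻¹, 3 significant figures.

copper: f(T) = +0.126·(T−10) [T≤10 °C] = -0.7056
  SO₂ term: 0.0053·25.3^0.26·exp(0.059·74-0.7056) = 0.4773
  Cl⁻ term: 0.01025·624.5^0.27·exp(0.036·74+0.049·4.4) = 1.038
  sum: 0.4773 + 1.038 → r_corr = 1.515 μm/a
Convert to mass loss: 1.515 μm/a × 8.96 g/cm³ = 13.58 g·m⁻²·a⁻¹

r_corr = 13.6 g·m⁻²·a⁻¹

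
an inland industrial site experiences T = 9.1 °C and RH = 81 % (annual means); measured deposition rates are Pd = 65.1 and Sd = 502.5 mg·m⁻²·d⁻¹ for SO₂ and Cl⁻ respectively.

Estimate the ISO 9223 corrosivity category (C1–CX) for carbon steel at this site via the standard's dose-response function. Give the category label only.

carbon steel: f(T) = +0.150·(T−10) [T≤10 °C] = -0.1350
  SO₂ term: 1.77·65.1^0.52·exp(0.02·81-0.1350) = 68.54
  Cl⁻ term: 0.102·502.5^0.62·exp(0.033·81+0.04·9.1) = 100.5
  r_corr = 68.54 + 100.5 = 169.1 μm/a
169 μm/a falls in (80, 200] for carbon steel → category C5

C5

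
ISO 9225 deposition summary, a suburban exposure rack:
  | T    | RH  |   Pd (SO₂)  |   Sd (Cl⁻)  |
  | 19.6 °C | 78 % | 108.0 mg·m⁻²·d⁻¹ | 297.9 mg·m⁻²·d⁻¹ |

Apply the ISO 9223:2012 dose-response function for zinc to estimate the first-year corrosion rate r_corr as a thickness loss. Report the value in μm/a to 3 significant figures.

zinc: T>10 °C ⇒ hinge -0.071·(19.6−10) = -0.6816
  Pd branch = 0.0129·Pd^0.44·e^(0.046·RH+f) = 1.852 μm/a
  Sd branch = 0.0175·Sd^0.57·e^(0.008·RH+0.085·T) = 4.444 μm/a
  r_corr = 1.852 + 4.444 = 6.296 μm/a

r_corr = 6.30 μm/a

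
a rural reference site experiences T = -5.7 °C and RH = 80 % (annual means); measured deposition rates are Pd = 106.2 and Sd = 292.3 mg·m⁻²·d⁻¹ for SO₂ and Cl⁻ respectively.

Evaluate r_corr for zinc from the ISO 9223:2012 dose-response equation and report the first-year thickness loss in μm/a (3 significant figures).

r_corr = 2.71 μm/a

zinc: T≤10 °C ⇒ hinge +0.038·(-5.7−10) = -0.5966
  sulphur-dioxide contribution → 2.194 μm/a
  chloride contribution → 0.5201 μm/a
  total first-year rate 2.714 μm/a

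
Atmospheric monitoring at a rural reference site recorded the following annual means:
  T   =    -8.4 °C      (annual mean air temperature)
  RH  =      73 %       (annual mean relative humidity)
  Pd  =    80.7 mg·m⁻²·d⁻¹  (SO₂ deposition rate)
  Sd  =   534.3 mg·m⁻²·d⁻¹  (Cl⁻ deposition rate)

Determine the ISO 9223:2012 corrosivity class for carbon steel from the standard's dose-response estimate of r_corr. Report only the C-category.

carbon steel: f(T) = +0.150·(T−10) [T≤10 °C] = -2.7600
  Pd branch = 1.77·Pd^0.52·e^(0.02·RH+f) = 4.731 μm/a
  Cl⁻ term: 0.102·534.3^0.62·exp(0.033·73+0.04·-8.4) = 39.82
  sum: 4.731 + 39.82 → r_corr = 44.55 μm/a
Category bounds: 25…50 μm/a bracket r_corr ⇒ C3

C3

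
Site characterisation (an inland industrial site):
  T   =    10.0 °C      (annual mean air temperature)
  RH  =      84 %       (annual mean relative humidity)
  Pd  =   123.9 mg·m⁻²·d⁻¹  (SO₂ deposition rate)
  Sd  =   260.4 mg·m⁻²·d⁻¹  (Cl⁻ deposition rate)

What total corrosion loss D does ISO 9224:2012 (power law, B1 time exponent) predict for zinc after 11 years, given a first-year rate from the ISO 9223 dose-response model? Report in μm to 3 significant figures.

D(11) = 49.4 μm

zinc: f(T) = +0.038·(T−10) [T≤10 °C] = +0.0000
  Pd branch = 0.0129·Pd^0.44·e^(0.046·RH+f) = 5.125 μm/a
  Cl⁻ term: 0.0175·260.4^0.57·exp(0.008·84+0.085·10.0) = 1.91
  sum: 5.125 + 1.91 → r_corr = 7.034 μm/a
Power-law: D(11) = r_corr · 11^0.813
  D(11) = 7.034 × 11^0.813 = 7.034 × 7.025 = 49.42 μm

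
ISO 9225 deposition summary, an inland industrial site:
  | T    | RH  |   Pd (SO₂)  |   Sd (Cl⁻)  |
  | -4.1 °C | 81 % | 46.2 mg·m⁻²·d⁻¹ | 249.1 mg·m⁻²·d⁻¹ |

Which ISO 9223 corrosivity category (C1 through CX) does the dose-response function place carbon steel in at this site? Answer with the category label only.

C3

carbon steel: f(T) = +0.150·(T−10) [T≤10 °C] = -2.1150
  sulphur-dioxide contribution → 7.918 μm/a
  chloride contribution → 38.37 μm/a
  ⇒ r_corr(carbon steel) = 46.29 μm/a
46.3 μm/a falls in (25, 50] for carbon steel → category C3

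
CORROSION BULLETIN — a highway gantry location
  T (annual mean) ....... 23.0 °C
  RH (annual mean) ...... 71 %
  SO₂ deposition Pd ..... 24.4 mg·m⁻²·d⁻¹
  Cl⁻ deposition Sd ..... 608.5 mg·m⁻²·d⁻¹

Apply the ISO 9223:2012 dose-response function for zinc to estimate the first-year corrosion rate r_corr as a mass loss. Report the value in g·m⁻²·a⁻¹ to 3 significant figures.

r_corr = 64.1 g·m⁻²·a⁻¹

zinc: temperature factor f = -0.071·(13.0) = -0.9230
  SO₂ term: 0.0129·24.4^0.44·exp(0.046·71-0.9230) = 0.5478
  Sd branch = 0.0175·Sd^0.57·e^(0.008·RH+0.085·T) = 8.429 μm/a
  sum: 0.5478 + 8.429 → r_corr = 8.977 μm/a
Convert to mass loss: 8.977 μm/a × 7.14 g/cm³ = 64.1 g·m⁻²·a⁻¹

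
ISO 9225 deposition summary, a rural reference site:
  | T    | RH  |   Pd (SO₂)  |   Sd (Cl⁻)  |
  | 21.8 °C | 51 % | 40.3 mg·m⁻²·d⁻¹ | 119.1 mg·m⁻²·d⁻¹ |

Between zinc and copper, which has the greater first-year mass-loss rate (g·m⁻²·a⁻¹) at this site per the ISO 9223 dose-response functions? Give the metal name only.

zinc

zinc: temperature factor f = -0.071·(11.8) = -0.8378
  SO₂ term: 0.0129·40.3^0.44·exp(0.046·51-0.8378) = 0.2964
  Cl⁻ term: 0.0175·119.1^0.57·exp(0.008·51+0.085·21.8) = 2.56
  sum: 0.2964 + 2.56 → r_corr = 2.856 μm/a
  mass loss = 2.856 μm/a × 7.14 g/cm³ = 20.4 g·m⁻²·a⁻¹
copper: f(T) = -0.080·(T−10) [T>10 °C] = -0.9440
  SO₂ term: 0.0053·40.3^0.26·exp(0.059·51-0.9440) = 0.1093
  Sd branch = 0.01025·Sd^0.27·e^(0.036·RH+0.049·T) = 0.68 μm/a
  r_corr = 0.1093 + 0.68 = 0.7892 μm/a
  mass loss = 0.7892 μm/a × 8.96 g/cm³ = 7.072 g·m⁻²·a⁻¹
Ordering by g·m⁻²·a⁻¹: zinc (20.4) > copper (7.07)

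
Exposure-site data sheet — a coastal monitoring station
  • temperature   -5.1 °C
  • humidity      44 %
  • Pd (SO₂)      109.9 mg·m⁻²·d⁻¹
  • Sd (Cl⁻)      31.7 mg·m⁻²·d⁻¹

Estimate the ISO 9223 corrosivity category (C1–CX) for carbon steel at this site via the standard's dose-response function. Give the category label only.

C2

carbon steel: T≤10 °C ⇒ hinge +0.150·(-5.1−10) = -2.2650
  SO₂ term: 1.77·109.9^0.52·exp(0.02·44-2.2650) = 5.103
  Sd branch = 0.102·Sd^0.62·e^(0.033·RH+0.04·T) = 3.029 μm/a
  r_corr = 5.103 + 3.029 = 8.131 μm/a
8.13 μm/a falls in (1.3, 25] for carbon steel → category C2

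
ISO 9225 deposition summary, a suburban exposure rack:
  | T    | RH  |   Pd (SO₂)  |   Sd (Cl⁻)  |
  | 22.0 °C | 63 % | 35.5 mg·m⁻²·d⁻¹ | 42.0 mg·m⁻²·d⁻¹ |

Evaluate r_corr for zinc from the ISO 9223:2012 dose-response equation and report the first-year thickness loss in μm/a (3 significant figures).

r_corr = 2.06 μm/a

zinc: temperature factor f = -0.071·(12.0) = -0.8520
  Pd branch = 0.0129·Pd^0.44·e^(0.046·RH+f) = 0.48 μm/a
  Cl⁻ term: 0.0175·42.0^0.57·exp(0.008·63+0.085·22.0) = 1.582
  r_corr = 0.48 + 1.582 = 2.062 μm/a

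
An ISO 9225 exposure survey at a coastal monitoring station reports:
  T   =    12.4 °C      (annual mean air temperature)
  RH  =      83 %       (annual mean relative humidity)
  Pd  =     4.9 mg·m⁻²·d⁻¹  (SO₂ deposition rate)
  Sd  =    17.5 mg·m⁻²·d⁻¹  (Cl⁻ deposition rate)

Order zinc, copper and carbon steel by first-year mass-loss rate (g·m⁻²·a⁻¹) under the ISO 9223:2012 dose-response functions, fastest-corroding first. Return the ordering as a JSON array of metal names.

zinc: f(T) = -0.071·(T−10) [T>10 °C] = -0.1704
  SO₂ term: 0.0129·4.9^0.44·exp(0.046·83-0.1704) = 0.9963
  Cl⁻ term: 0.0175·17.5^0.57·exp(0.008·83+0.085·12.4) = 0.4985
  sum: 0.9963 + 0.4985 → r_corr = 1.495 μm/a
  mass loss = 1.495 μm/a × 7.14 g/cm³ = 10.67 g·m⁻²·a⁻¹
copper: f(T) = -0.080·(T−10) [T>10 °C] = -0.1920
  SO₂ term: 0.0053·4.9^0.26·exp(0.059·83-0.1920) = 0.8853
  Sd branch = 0.01025·Sd^0.27·e^(0.036·RH+0.049·T) = 0.8089 μm/a
  r_corr = 0.8853 + 0.8089 = 1.694 μm/a
  mass loss = 1.694 μm/a × 8.96 g/cm³ = 15.18 g·m⁻²·a⁻¹
carbon steel: temperature factor f = -0.054·(2.4) = -0.1296
  SO₂ term: 1.77·4.9^0.52·exp(0.02·83-0.1296) = 18.69
  Cl⁻ term: 0.102·17.5^0.62·exp(0.033·83+0.04·12.4) = 15.28
  sum: 18.69 + 15.28 → r_corr = 33.97 μm/a
  mass loss = 33.97 μm/a × 7.85 g/cm³ = 266.7 g·m⁻²·a⁻¹
Ordering by g·m⁻²·a⁻¹: carbon steel (267) > copper (15.2) > zinc (10.7)

["carbon steel", "copper", "zinc"]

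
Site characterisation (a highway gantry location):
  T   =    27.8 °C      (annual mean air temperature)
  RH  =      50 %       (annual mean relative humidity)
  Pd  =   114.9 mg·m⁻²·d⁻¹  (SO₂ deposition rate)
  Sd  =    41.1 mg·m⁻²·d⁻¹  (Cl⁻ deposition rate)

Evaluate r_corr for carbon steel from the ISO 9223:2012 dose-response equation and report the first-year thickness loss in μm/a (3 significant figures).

carbon steel: f(T) = -0.054·(T−10) [T>10 °C] = -0.9612
  sulphur-dioxide contribution → 21.69 μm/a
  chloride contribution → 16.17 μm/a
  ⇒ r_corr(carbon steel) = 37.86 μm/a

r_corr = 37.9 μm/a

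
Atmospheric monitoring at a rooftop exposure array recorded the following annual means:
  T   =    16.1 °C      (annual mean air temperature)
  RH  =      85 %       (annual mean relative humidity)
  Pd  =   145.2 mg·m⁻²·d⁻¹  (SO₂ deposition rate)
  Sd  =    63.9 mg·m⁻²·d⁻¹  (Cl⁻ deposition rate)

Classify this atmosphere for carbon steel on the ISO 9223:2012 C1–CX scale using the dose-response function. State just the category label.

carbon steel: f(T) = -0.054·(T−10) [T>10 °C] = -0.3294
  Pd branch = 1.77·Pd^0.52·e^(0.02·RH+f) = 92.78 μm/a
  Sd branch = 0.102·Sd^0.62·e^(0.033·RH+0.04·T) = 42.26 μm/a
  sum: 92.78 + 42.26 → r_corr = 135 μm/a
ISO 9223 Table 2 (carbon steel): 80 < 135 ≤ 200 μm/a ⇒ C5

C5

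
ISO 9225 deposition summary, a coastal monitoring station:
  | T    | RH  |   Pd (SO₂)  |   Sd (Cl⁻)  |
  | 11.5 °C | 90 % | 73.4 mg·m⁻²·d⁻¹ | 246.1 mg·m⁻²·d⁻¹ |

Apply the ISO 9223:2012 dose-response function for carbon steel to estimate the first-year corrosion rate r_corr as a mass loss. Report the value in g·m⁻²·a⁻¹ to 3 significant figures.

r_corr = 1.47e+03 g·m⁻²·a⁻¹

carbon steel: f(T) = -0.054·(T−10) [T>10 °C] = -0.0810
  sulphur-dioxide contribution → 92.19 μm/a
  chloride contribution → 95.66 μm/a
  ⇒ r_corr(carbon steel) = 187.8 μm/a
Convert to mass loss: 187.8 μm/a × 7.85 g/cm³ = 1475 g·m⁻²·a⁻¹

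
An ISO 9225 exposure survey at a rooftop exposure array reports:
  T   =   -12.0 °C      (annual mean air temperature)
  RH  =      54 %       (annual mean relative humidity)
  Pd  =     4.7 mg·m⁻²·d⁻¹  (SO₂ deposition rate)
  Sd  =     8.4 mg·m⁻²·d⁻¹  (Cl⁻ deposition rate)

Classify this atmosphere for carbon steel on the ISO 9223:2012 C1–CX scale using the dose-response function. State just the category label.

C2

carbon steel: T≤10 °C ⇒ hinge +0.150·(-12.0−10) = -3.3000
  sulphur-dioxide contribution → 0.4299 μm/a
  chloride contribution → 1.403 μm/a
  total first-year rate 1.833 μm/a
Category bounds: 1.3…25 μm/a bracket r_corr ⇒ C2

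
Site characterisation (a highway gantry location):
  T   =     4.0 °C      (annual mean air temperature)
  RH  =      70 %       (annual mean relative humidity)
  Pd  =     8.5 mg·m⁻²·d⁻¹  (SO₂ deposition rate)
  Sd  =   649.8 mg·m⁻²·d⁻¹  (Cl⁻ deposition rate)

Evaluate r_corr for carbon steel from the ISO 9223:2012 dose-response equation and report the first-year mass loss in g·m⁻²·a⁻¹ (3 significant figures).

r_corr = 595 g·m⁻²·a⁻¹

carbon steel: f(T) = +0.150·(T−10) [T≤10 °C] = -0.9000
  sulphur-dioxide contribution → 8.88 μm/a
  chloride contribution → 66.87 μm/a
  total first-year rate 75.75 μm/a
Convert to mass loss: 75.75 μm/a × 7.85 g/cm³ = 594.6 g·m⁻²·a⁻¹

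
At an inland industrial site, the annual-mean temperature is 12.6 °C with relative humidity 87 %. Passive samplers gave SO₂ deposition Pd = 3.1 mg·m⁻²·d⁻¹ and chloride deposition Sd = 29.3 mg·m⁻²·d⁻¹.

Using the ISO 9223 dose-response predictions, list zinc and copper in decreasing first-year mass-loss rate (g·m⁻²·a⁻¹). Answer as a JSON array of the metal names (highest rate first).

["copper", "zinc"]

zinc: T>10 °C ⇒ hinge -0.071·(12.6−10) = -0.1846
  Pd branch = 0.0129·Pd^0.44·e^(0.046·RH+f) = 0.9653 μm/a
  Cl⁻ term: 0.0175·29.3^0.57·exp(0.008·87+0.085·12.6) = 0.7023
  sum: 0.9653 + 0.7023 → r_corr = 1.668 μm/a
  mass loss = 1.668 μm/a × 7.14 g/cm³ = 11.91 g·m⁻²·a⁻¹
copper: f(T) = -0.080·(T−10) [T>10 °C] = -0.2080
  SO₂ term: 0.0053·3.1^0.26·exp(0.059·87-0.2080) = 0.9793
  Cl⁻ term: 0.01025·29.3^0.27·exp(0.036·87+0.049·12.6) = 1.084
  sum: 0.9793 + 1.084 → r_corr = 2.064 μm/a
  mass loss = 2.064 μm/a × 8.96 g/cm³ = 18.49 g·m⁻²·a⁻¹
Ordering by g·m⁻²·a⁻¹: copper (18.5) > zinc (11.9)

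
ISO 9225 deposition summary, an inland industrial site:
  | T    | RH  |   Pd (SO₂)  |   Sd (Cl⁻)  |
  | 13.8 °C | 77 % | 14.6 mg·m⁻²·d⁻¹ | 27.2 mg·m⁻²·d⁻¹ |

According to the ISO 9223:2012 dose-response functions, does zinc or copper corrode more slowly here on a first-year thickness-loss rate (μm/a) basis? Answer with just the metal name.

copper

zinc: T>10 °C ⇒ hinge -0.071·(13.8−10) = -0.2698
  sulphur-dioxide contribution → 1.107 μm/a
  chloride contribution → 0.6882 μm/a
  total first-year rate 1.795 μm/a
copper: f(T) = -0.080·(T−10) [T>10 °C] = -0.3040
  sulphur-dioxide contribution → 0.7379 μm/a
  chloride contribution → 0.7863 μm/a
  total first-year rate 1.524 μm/a
Ordering by μm/a: zinc (1.79) > copper (1.52)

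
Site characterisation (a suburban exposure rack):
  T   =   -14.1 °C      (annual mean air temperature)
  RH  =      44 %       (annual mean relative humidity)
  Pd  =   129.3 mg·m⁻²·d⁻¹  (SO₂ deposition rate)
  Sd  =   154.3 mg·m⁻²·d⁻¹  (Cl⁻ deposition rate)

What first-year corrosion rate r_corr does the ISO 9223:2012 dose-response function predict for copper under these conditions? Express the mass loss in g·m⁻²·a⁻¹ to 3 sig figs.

r_corr = 0.983 g·m⁻²·a⁻¹

copper: T≤10 °C ⇒ hinge +0.126·(-14.1−10) = -3.0366
  SO₂ term: 0.0053·129.3^0.26·exp(0.059·44-3.0366) = 0.01208
  Sd branch = 0.01025·Sd^0.27·e^(0.036·RH+0.049·T) = 0.0976 μm/a
  r_corr = 0.01208 + 0.0976 = 0.1097 μm/a
Convert to mass loss: 0.1097 μm/a × 8.96 g/cm³ = 0.9827 g·m⁻²·a⁻¹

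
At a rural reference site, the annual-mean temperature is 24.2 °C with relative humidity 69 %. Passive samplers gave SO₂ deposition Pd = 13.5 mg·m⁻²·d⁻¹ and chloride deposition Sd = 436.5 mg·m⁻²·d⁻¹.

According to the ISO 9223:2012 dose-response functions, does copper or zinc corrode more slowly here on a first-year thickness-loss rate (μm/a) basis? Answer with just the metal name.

copper

copper: temperature factor f = -0.080·(14.2) = -1.1360
  SO₂ term: 0.0053·13.5^0.26·exp(0.059·69-1.1360) = 0.1963
  Cl⁻ term: 0.01025·436.5^0.27·exp(0.036·69+0.049·24.2) = 2.076
  r_corr = 0.1963 + 2.076 = 2.273 μm/a
zinc: f(T) = -0.071·(T−10) [T>10 °C] = -1.0082
  Pd branch = 0.0129·Pd^0.44·e^(0.046·RH+f) = 0.3536 μm/a
  Sd branch = 0.0175·Sd^0.57·e^(0.008·RH+0.085·T) = 7.602 μm/a
  sum: 0.3536 + 7.602 → r_corr = 7.955 μm/a
Ordering by μm/a: zinc (7.96) > copper (2.27)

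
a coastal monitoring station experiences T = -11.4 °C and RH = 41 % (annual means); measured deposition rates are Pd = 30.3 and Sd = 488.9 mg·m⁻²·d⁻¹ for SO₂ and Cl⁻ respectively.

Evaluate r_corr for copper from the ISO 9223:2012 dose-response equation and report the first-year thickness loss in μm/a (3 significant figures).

copper: f(T) = +0.126·(T−10) [T≤10 °C] = -2.6964
  SO₂ term: 0.0053·30.3^0.26·exp(0.059·41-2.6964) = 0.009749
  Cl⁻ term: 0.01025·488.9^0.27·exp(0.036·41+0.049·-11.4) = 0.1365
  sum: 0.009749 + 0.1365 → r_corr = 0.1463 μm/a

r_corr = 0.146 μm/a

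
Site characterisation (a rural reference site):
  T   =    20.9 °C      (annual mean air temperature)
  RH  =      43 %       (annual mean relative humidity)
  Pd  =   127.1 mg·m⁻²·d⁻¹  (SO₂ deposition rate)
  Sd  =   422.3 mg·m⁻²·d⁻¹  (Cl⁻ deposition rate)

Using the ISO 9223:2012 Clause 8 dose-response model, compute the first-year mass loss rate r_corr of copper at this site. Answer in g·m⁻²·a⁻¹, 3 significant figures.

copper: f(T) = -0.080·(T−10) [T>10 °C] = -0.8720
  Pd branch = 0.0053·Pd^0.26·e^(0.059·RH+f) = 0.09873 μm/a
  Cl⁻ term: 0.01025·422.3^0.27·exp(0.036·43+0.049·20.9) = 0.6866
  r_corr = 0.09873 + 0.6866 = 0.7853 μm/a
Convert to mass loss: 0.7853 μm/a × 8.96 g/cm³ = 7.036 g·m⁻²·a⁻¹

r_corr = 7.04 g·m⁻²·a⁻¹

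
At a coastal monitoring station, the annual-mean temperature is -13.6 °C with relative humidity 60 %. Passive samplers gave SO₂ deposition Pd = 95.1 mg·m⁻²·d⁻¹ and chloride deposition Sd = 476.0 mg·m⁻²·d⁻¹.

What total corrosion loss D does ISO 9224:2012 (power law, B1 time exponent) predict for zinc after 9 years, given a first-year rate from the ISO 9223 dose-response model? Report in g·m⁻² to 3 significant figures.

zinc: temperature factor f = +0.038·(-23.6) = -0.8968
  SO₂ term: 0.0129·95.1^0.44·exp(0.046·60-0.8968) = 0.6168
  Sd branch = 0.0175·Sd^0.57·e^(0.008·RH+0.085·T) = 0.299 μm/a
  sum: 0.6168 + 0.299 → r_corr = 0.9158 μm/a
Power-law: D(9) = r_corr · 9^0.813
  D(9) = 0.9158 × 9^0.813 = 0.9158 × 5.968 = 5.465 μm
  Mass loss = 5.465 μm × 7.14 g/cm³ = 39.02 g·m⁻²

D(9) = 39.0 g·m⁻²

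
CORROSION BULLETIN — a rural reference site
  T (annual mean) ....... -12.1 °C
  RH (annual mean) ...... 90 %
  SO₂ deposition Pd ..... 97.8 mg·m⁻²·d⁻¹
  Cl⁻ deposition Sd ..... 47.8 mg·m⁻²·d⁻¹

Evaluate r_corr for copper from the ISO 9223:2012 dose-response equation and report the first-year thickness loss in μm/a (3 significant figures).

copper: temperature factor f = +0.126·(-22.1) = -2.7846
  Pd branch = 0.0053·Pd^0.26·e^(0.059·RH+f) = 0.218 μm/a
  Sd branch = 0.01025·Sd^0.27·e^(0.036·RH+0.049·T) = 0.411 μm/a
  sum: 0.218 + 0.411 → r_corr = 0.629 μm/a

r_corr = 0.629 μm/a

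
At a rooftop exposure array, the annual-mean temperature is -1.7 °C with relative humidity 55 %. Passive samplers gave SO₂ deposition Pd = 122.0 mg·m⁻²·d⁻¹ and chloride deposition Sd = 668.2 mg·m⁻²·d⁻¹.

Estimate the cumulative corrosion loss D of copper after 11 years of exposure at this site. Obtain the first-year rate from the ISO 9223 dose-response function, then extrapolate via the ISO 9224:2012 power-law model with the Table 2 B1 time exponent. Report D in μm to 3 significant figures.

copper: f(T) = +0.126·(T−10) [T≤10 °C] = -1.4742
  Pd branch = 0.0053·Pd^0.26·e^(0.059·RH+f) = 0.1086 μm/a
  Sd branch = 0.01025·Sd^0.27·e^(0.036·RH+0.049·T) = 0.3955 μm/a
  sum: 0.1086 + 0.3955 → r_corr = 0.5041 μm/a
ISO 9224: D(t) = r_corr · t^b with b = 0.667 (copper, B1)
  D(11) = 0.5041 × 11^0.667 = 0.5041 × 4.95 = 2.495 μm

D(11) = 2.50 μm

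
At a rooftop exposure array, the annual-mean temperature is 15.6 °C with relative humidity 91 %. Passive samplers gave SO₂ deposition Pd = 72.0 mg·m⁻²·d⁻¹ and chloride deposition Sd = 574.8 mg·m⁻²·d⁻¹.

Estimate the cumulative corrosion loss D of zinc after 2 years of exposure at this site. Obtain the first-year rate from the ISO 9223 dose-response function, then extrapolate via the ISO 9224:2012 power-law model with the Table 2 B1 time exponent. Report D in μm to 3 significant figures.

D(2) = 15.5 μm

zinc: f(T) = -0.071·(T−10) [T>10 °C] = -0.3976
  sulphur-dioxide contribution → 3.742 μm/a
  chloride contribution → 5.105 μm/a
  total first-year rate 8.847 μm/a
Long-term exponent b (ISO 9224 Table 2, B1) = 0.813
  D(2) = 8.847 × 2^0.813 = 8.847 × 1.757 = 15.54 μm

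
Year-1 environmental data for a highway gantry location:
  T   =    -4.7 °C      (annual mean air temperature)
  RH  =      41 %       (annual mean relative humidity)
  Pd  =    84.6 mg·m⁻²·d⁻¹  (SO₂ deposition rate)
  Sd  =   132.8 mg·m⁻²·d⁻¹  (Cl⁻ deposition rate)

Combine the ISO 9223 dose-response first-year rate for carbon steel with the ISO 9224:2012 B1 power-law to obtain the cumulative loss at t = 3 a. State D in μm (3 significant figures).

carbon steel: T≤10 °C ⇒ hinge +0.150·(-4.7−10) = -2.2050
  sulphur-dioxide contribution → 4.454 μm/a
  chloride contribution → 6.775 μm/a
  ⇒ r_corr(carbon steel) = 11.23 μm/a
Power-law: D(3) = r_corr · 3^0.523
  D(3) = 11.23 × 3^0.523 = 11.23 × 1.776 = 19.95 μm

D(3) = 19.9 μm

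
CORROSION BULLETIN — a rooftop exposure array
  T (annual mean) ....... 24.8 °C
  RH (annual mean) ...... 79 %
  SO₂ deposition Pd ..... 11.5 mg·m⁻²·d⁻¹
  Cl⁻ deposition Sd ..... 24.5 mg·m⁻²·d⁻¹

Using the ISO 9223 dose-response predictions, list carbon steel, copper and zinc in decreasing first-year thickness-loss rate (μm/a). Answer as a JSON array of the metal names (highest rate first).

carbon steel: f(T) = -0.054·(T−10) [T>10 °C] = -0.7992
  SO₂ term: 1.77·11.5^0.52·exp(0.02·79-0.7992) = 13.76
  Sd branch = 0.102·Sd^0.62·e^(0.033·RH+0.04·T) = 27.1 μm/a
  sum: 13.76 + 27.1 → r_corr = 40.86 μm/a
copper: temperature factor f = -0.080·(14.8) = -1.1840
  SO₂ term: 0.0053·11.5^0.26·exp(0.059·79-1.1840) = 0.3237
  Cl⁻ term: 0.01025·24.5^0.27·exp(0.036·79+0.049·24.8) = 1.408
  sum: 0.3237 + 1.408 → r_corr = 1.732 μm/a
zinc: T>10 °C ⇒ hinge -0.071·(24.8−10) = -1.0508
  Pd branch = 0.0129·Pd^0.44·e^(0.046·RH+f) = 0.5002 μm/a
  Cl⁻ term: 0.0175·24.5^0.57·exp(0.008·79+0.085·24.8) = 1.678
  r_corr = 0.5002 + 1.678 = 2.178 μm/a
Ordering by μm/a: carbon steel (40.9) > zinc (2.18) > copper (1.73)

["carbon steel", "zinc", "copper"]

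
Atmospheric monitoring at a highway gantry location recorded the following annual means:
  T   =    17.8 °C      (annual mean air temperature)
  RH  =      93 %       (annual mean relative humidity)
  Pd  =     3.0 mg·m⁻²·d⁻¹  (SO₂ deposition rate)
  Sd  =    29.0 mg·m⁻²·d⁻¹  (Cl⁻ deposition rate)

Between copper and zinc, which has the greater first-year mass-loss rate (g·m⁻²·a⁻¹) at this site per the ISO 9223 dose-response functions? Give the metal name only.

copper: T>10 °C ⇒ hinge -0.080·(17.8−10) = -0.6240
  Pd branch = 0.0053·Pd^0.26·e^(0.059·RH+f) = 0.9126 μm/a
  Sd branch = 0.01025·Sd^0.27·e^(0.036·RH+0.049·T) = 1.731 μm/a
  sum: 0.9126 + 1.731 → r_corr = 2.644 μm/a
  mass loss = 2.644 μm/a × 8.96 g/cm³ = 23.69 g·m⁻²·a⁻¹
zinc: temperature factor f = -0.071·(7.8) = -0.5538
  SO₂ term: 0.0129·3.0^0.44·exp(0.046·93-0.5538) = 0.8668
  Sd branch = 0.0175·Sd^0.57·e^(0.008·RH+0.085·T) = 1.14 μm/a
  r_corr = 0.8668 + 1.14 = 2.007 μm/a
  mass loss = 2.007 μm/a × 7.14 g/cm³ = 14.33 g·m⁻²·a⁻¹
Ordering by g·m⁻²·a⁻¹: copper (23.7) > zinc (14.3)

copper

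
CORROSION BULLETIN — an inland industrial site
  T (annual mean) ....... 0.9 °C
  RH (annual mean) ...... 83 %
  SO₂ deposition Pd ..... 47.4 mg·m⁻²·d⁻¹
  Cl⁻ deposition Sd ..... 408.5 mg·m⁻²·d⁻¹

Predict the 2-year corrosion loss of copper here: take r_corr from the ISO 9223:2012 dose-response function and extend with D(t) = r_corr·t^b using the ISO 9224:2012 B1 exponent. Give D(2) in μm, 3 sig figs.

copper: T≤10 °C ⇒ hinge +0.126·(0.9−10) = -1.1466
  Pd branch = 0.0053·Pd^0.26·e^(0.059·RH+f) = 0.6148 μm/a
  Sd branch = 0.01025·Sd^0.27·e^(0.036·RH+0.049·T) = 1.078 μm/a
  r_corr = 0.6148 + 1.078 = 1.693 μm/a
ISO 9224: D(t) = r_corr · t^b with b = 0.667 (copper, B1)
  D(2) = 1.693 × 2^0.667 = 1.693 × 1.588 = 2.688 μm

D(2) = 2.69 μm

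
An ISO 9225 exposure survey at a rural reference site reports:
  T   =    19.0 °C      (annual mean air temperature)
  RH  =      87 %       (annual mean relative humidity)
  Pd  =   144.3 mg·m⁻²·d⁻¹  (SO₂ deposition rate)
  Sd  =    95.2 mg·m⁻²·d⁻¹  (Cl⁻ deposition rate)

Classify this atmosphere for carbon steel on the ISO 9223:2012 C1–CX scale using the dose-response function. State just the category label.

carbon steel: T>10 °C ⇒ hinge -0.054·(19.0−10) = -0.4860
  Pd branch = 1.77·Pd^0.52·e^(0.02·RH+f) = 82.3 μm/a
  Cl⁻ term: 0.102·95.2^0.62·exp(0.033·87+0.04·19.0) = 64.91
  r_corr = 82.3 + 64.91 = 147.2 μm/a
147 μm/a falls in (80, 200] for carbon steel → category C5

C5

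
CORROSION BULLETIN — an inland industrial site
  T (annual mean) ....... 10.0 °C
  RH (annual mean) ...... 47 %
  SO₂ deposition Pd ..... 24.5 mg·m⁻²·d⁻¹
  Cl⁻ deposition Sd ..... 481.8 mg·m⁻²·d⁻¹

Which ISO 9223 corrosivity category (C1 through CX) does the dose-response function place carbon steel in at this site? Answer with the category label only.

C4

carbon steel: f(T) = +0.150·(T−10) [T≤10 °C] = +0.0000
  sulphur-dioxide contribution → 23.91 μm/a
  chloride contribution → 33.06 μm/a
  total first-year rate 56.97 μm/a
Category bounds: 50…80 μm/a bracket r_corr ⇒ C4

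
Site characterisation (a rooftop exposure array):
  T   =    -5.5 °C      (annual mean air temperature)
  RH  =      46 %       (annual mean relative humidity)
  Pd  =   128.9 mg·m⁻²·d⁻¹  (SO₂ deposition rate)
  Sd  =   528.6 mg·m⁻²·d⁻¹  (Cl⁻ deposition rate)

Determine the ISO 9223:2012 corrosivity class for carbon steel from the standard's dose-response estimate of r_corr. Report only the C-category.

carbon steel: f(T) = +0.150·(T−10) [T≤10 °C] = -2.3250
  Pd branch = 1.77·Pd^0.52·e^(0.02·RH+f) = 5.434 μm/a
  Sd branch = 0.102·Sd^0.62·e^(0.033·RH+0.04·T) = 18.22 μm/a
  r_corr = 5.434 + 18.22 = 23.66 μm/a
23.7 μm/a falls in (1.3, 25] for carbon steel → category C2

C2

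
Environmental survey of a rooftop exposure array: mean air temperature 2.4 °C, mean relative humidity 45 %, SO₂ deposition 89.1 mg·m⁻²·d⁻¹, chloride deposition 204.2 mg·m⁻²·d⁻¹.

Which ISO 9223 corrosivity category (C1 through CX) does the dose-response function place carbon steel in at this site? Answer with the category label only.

carbon steel: temperature factor f = +0.150·(-7.6) = -1.1400
  SO₂ term: 1.77·89.1^0.52·exp(0.02·45-1.1400) = 14.38
  Cl⁻ term: 0.102·204.2^0.62·exp(0.033·45+0.04·2.4) = 13.41
  sum: 14.38 + 13.41 → r_corr = 27.79 μm/a
ISO 9223 Table 2 (carbon steel): 25 < 27.8 ≤ 50 μm/a ⇒ C3

C3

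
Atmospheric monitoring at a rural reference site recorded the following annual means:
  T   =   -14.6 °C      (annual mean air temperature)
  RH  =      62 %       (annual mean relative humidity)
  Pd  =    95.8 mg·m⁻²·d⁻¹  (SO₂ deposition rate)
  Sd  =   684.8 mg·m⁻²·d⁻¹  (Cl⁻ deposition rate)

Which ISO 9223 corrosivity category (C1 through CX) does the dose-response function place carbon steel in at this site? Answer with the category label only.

carbon steel: T≤10 °C ⇒ hinge +0.150·(-14.6−10) = -3.6900
  Pd branch = 1.77·Pd^0.52·e^(0.02·RH+f) = 1.638 μm/a
  Sd branch = 0.102·Sd^0.62·e^(0.033·RH+0.04·T) = 25.21 μm/a
  r_corr = 1.638 + 25.21 = 26.85 μm/a
Category bounds: 25…50 μm/a bracket r_corr ⇒ C3

C3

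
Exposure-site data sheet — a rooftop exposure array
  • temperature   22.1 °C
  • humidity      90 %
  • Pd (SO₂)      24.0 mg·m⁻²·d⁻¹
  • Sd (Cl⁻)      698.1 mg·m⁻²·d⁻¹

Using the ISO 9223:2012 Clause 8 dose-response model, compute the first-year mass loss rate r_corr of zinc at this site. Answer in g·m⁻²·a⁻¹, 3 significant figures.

r_corr = 80.1 g·m⁻²·a⁻¹

zinc: T>10 °C ⇒ hinge -0.071·(22.1−10) = -0.8591
  SO₂ term: 0.0129·24.0^0.44·exp(0.046·90-0.8591) = 1.389
  Sd branch = 0.0175·Sd^0.57·e^(0.008·RH+0.085·T) = 9.831 μm/a
  sum: 1.389 + 9.831 → r_corr = 11.22 μm/a
Convert to mass loss: 11.22 μm/a × 7.14 g/cm³ = 80.11 g·m⁻²·a⁻¹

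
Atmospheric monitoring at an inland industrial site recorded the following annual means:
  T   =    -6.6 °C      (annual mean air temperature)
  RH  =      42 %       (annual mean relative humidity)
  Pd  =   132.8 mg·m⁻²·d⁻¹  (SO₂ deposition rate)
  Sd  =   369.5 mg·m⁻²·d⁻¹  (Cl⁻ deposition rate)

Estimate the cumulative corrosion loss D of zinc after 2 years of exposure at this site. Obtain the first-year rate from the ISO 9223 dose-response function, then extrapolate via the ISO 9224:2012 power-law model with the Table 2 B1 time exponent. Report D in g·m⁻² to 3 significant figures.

D(2) = 10.2 g·m⁻²

zinc: temperature factor f = +0.038·(-16.6) = -0.6308
  sulphur-dioxide contribution → 0.4073 μm/a
  chloride contribution → 0.4063 μm/a
  ⇒ r_corr(zinc) = 0.8136 μm/a
ISO 9224: D(t) = r_corr · t^b with b = 0.813 (zinc, B1)
  D(2) = 0.8136 × 2^0.813 = 0.8136 × 1.757 = 1.429 μm
  Mass loss = 1.429 μm × 7.14 g/cm³ = 10.21 g·m⁻²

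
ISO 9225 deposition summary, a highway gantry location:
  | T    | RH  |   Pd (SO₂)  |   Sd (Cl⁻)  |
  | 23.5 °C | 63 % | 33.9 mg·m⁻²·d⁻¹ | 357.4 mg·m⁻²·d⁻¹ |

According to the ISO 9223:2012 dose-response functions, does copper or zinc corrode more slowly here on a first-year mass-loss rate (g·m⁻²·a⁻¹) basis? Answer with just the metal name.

copper

copper: temperature factor f = -0.080·(13.5) = -1.0800
  sulphur-dioxide contribution → 0.1851 μm/a
  chloride contribution → 1.532 μm/a
  total first-year rate 1.717 μm/a
  mass loss = 1.717 μm/a × 8.96 g/cm³ = 15.38 g·m⁻²·a⁻¹
zinc: temperature factor f = -0.071·(13.5) = -0.9585
  sulphur-dioxide contribution → 0.4229 μm/a
  chloride contribution → 6.091 μm/a
  ⇒ r_corr(zinc) = 6.514 μm/a
  mass loss = 6.514 μm/a × 7.14 g/cm³ = 46.51 g·m⁻²·a⁻¹
Ordering by g·m⁻²·a⁻¹: zinc (46.5) > copper (15.4)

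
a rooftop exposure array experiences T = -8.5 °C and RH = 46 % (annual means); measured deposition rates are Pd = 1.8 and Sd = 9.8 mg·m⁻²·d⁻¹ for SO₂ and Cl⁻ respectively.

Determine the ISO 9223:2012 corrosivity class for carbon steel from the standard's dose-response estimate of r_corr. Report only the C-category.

C2

carbon steel: T≤10 °C ⇒ hinge +0.150·(-8.5−10) = -2.7750
  Pd branch = 1.77·Pd^0.52·e^(0.02·RH+f) = 0.3759 μm/a
  Sd branch = 0.102·Sd^0.62·e^(0.033·RH+0.04·T) = 1.364 μm/a
  sum: 0.3759 + 1.364 → r_corr = 1.74 μm/a
ISO 9223 Table 2 (carbon steel): 1.3 < 1.74 ≤ 25 μm/a ⇒ C2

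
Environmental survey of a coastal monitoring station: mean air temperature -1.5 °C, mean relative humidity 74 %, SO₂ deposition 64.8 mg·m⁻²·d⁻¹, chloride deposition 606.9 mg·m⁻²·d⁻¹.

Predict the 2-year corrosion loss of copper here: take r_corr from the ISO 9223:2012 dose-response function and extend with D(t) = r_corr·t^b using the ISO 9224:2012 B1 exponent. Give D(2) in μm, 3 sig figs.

copper: T≤10 °C ⇒ hinge +0.126·(-1.5−10) = -1.4490
  Pd branch = 0.0053·Pd^0.26·e^(0.059·RH+f) = 0.2898 μm/a
  Cl⁻ term: 0.01025·606.9^0.27·exp(0.036·74+0.049·-1.5) = 0.7713
  sum: 0.2898 + 0.7713 → r_corr = 1.061 μm/a
Long-term exponent b (ISO 9224 Table 2, B1) = 0.667
  D(2) = 1.061 × 2^0.667 = 1.061 × 1.588 = 1.685 μm

D(2) = 1.68 μm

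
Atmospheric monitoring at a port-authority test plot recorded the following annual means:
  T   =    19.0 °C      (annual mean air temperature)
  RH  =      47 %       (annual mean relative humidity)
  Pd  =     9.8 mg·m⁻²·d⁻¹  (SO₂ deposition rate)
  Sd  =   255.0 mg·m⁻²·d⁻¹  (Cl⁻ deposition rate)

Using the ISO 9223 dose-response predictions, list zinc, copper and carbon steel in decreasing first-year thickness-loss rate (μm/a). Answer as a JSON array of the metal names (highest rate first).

zinc: f(T) = -0.071·(T−10) [T>10 °C] = -0.6390
  Pd branch = 0.0129·Pd^0.44·e^(0.046·RH+f) = 0.1615 μm/a
  Sd branch = 0.0175·Sd^0.57·e^(0.008·RH+0.085·T) = 3.016 μm/a
  sum: 0.1615 + 3.016 → r_corr = 3.178 μm/a
copper: temperature factor f = -0.080·(9.0) = -0.7200
  Pd branch = 0.0053·Pd^0.26·e^(0.059·RH+f) = 0.07475 μm/a
  Sd branch = 0.01025·Sd^0.27·e^(0.036·RH+0.049·T) = 0.6304 μm/a
  r_corr = 0.07475 + 0.6304 = 0.7052 μm/a
carbon steel: T>10 °C ⇒ hinge -0.054·(19.0−10) = -0.4860
  Pd branch = 1.77·Pd^0.52·e^(0.02·RH+f) = 9.132 μm/a
  Cl⁻ term: 0.102·255.0^0.62·exp(0.033·47+0.04·19.0) = 31.94
  sum: 9.132 + 31.94 → r_corr = 41.07 μm/a
Ordering by μm/a: carbon steel (41.1) > zinc (3.18) > copper (0.705)

["carbon steel", "zinc", "copper"]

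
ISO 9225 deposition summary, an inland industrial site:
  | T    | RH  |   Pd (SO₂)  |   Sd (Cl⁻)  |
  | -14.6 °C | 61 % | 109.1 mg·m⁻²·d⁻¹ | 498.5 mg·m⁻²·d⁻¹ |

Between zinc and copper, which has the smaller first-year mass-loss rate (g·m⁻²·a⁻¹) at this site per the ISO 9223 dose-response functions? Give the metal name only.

zinc: f(T) = +0.038·(T−10) [T≤10 °C] = -0.9348
  sulphur-dioxide contribution → 0.6605 μm/a
  chloride contribution → 0.2842 μm/a
  ⇒ r_corr(zinc) = 0.9448 μm/a
  mass loss = 0.9448 μm/a × 7.14 g/cm³ = 6.746 g·m⁻²·a⁻¹
copper: f(T) = +0.126·(T−10) [T≤10 °C] = -3.0996
  sulphur-dioxide contribution → 0.02958 μm/a
  chloride contribution → 0.2411 μm/a
  total first-year rate 0.2706 μm/a
  mass loss = 0.2706 μm/a × 8.96 g/cm³ = 2.425 g·m⁻²·a⁻¹
Ordering by g·m⁻²·a⁻¹: zinc (6.75) > copper (2.42)

copper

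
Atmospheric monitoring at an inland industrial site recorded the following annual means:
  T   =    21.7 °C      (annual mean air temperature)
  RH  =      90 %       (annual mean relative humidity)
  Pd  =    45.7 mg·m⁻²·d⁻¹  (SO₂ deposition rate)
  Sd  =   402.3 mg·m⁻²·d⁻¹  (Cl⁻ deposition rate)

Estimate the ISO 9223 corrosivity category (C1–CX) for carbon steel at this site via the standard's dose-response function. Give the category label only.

CX

carbon steel: T>10 °C ⇒ hinge -0.054·(21.7−10) = -0.6318
  SO₂ term: 1.77·45.7^0.52·exp(0.02·90-0.6318) = 41.54
  Sd branch = 0.102·Sd^0.62·e^(0.033·RH+0.04·T) = 195.1 μm/a
  sum: 41.54 + 195.1 → r_corr = 236.6 μm/a
237 μm/a falls in (200, 700] for carbon steel → category CX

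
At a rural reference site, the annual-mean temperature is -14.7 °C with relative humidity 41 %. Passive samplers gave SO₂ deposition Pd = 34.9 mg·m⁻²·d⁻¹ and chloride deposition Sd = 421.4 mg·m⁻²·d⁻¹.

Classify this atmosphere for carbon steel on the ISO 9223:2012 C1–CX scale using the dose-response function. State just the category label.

C2

carbon steel: T≤10 °C ⇒ hinge +0.150·(-14.7−10) = -3.7050
  Pd branch = 1.77·Pd^0.52·e^(0.02·RH+f) = 0.6271 μm/a
  Cl⁻ term: 0.102·421.4^0.62·exp(0.033·41+0.04·-14.7) = 9.293
  sum: 0.6271 + 9.293 → r_corr = 9.92 μm/a
Category bounds: 1.3…25 μm/a bracket r_corr ⇒ C2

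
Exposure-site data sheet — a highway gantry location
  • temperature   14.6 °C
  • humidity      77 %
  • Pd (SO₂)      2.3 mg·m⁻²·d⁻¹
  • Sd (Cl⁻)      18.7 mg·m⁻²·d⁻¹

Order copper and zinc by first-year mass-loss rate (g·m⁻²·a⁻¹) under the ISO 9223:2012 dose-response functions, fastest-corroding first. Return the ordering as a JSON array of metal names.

copper: T>10 °C ⇒ hinge -0.080·(14.6−10) = -0.3680
  sulphur-dioxide contribution → 0.4281 μm/a
  chloride contribution → 0.7391 μm/a
  ⇒ r_corr(copper) = 1.167 μm/a
  mass loss = 1.167 μm/a × 8.96 g/cm³ = 10.46 g·m⁻²·a⁻¹
zinc: f(T) = -0.071·(T−10) [T>10 °C] = -0.3266
  sulphur-dioxide contribution → 0.4636 μm/a
  chloride contribution → 0.5949 μm/a
  total first-year rate 1.059 μm/a
  mass loss = 1.059 μm/a × 7.14 g/cm³ = 7.558 g·m⁻²·a⁻¹
Ordering by g·m⁻²·a⁻¹: copper (10.5) > zinc (7.56)

["copper", "zinc"]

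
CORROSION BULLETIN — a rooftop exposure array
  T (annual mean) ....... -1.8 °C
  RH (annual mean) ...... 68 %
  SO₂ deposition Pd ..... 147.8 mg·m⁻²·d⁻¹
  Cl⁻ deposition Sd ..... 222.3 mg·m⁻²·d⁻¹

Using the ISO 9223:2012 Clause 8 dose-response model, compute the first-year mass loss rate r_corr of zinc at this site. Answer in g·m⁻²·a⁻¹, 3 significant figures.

zinc: temperature factor f = +0.038·(-11.8) = -0.4484
  Pd branch = 0.0129·Pd^0.44·e^(0.046·RH+f) = 1.694 μm/a
  Sd branch = 0.0175·Sd^0.57·e^(0.008·RH+0.085·T) = 0.5631 μm/a
  sum: 1.694 + 0.5631 → r_corr = 2.257 μm/a
Convert to mass loss: 2.257 μm/a × 7.14 g/cm³ = 16.12 g·m⁻²·a⁻¹

r_corr = 16.1 g·m⁻²·a⁻¹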